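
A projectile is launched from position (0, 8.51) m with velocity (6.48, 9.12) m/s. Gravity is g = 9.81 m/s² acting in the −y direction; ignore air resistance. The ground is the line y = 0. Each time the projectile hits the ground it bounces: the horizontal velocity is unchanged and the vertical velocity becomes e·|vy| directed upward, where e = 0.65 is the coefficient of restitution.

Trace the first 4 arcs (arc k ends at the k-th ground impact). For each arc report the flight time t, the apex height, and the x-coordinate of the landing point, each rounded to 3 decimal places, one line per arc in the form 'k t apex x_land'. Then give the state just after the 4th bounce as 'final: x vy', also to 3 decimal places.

1 2.542 12.749 16.471
2 2.096 5.387 30.053
3 1.362 2.276 38.881
4 0.886 0.962 44.619
final: 44.619 2.823

Arc 1: start y=8.510, vy=9.120 → t=2.542, apex=12.749, x_land=16.471, impact vy=-15.816
  bounce: vy ← 0.65·15.816 = 10.280
Arc 2: start y=0.000, vy=10.280 → t=2.096, apex=5.387, x_land=30.053, impact vy=-10.280
  bounce: vy ← 0.65·10.280 = 6.682
Arc 3: start y=0.000, vy=6.682 → t=1.362, apex=2.276, x_land=38.881, impact vy=-6.682
  bounce: vy ← 0.65·6.682 = 4.343
Arc 4: start y=0.000, vy=4.343 → t=0.886, apex=0.962, x_land=44.619, impact vy=-4.343
  bounce: vy ← 0.65·4.343 = 2.823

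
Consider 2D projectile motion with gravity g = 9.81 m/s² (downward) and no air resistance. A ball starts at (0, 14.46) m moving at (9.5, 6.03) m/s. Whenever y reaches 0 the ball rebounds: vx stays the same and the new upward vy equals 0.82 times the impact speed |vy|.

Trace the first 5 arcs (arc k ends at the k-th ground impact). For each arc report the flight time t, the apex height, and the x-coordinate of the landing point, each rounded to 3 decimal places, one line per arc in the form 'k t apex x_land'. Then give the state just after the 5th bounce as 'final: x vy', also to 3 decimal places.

Arc 1: start y=14.460, vy=6.030 → t=2.438, apex=16.313, x_land=23.164, impact vy=-17.890
  bounce: vy ← 0.82·17.890 = 14.670
Arc 2: start y=0.000, vy=14.670 → t=2.991, apex=10.969, x_land=51.578, impact vy=-14.670
  bounce: vy ← 0.82·14.670 = 12.029
Arc 3: start y=0.000, vy=12.029 → t=2.452, apex=7.376, x_land=74.876, impact vy=-12.029
  bounce: vy ← 0.82·12.029 = 9.864
Arc 4: start y=0.000, vy=9.864 → t=2.011, apex=4.959, x_land=93.981, impact vy=-9.864
  bounce: vy ← 0.82·9.864 = 8.089
Arc 5: start y=0.000, vy=8.089 → t=1.649, apex=3.335, x_land=109.647, impact vy=-8.089
  bounce: vy ← 0.82·8.089 = 6.633

1 2.438 16.313 23.164
2 2.991 10.969 51.578
3 2.452 7.376 74.876
4 2.011 4.959 93.981
5 1.649 3.335 109.647
final: 109.647 6.633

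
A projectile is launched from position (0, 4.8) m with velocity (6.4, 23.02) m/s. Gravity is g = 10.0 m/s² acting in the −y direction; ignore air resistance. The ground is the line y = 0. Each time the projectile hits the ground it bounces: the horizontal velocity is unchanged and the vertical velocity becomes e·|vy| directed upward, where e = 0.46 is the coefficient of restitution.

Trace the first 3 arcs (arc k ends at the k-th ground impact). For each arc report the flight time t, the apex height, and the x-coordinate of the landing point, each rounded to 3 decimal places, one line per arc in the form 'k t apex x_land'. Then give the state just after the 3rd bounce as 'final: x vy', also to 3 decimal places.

1 4.804 31.296 30.745
2 2.302 6.622 45.475
3 1.059 1.401 52.252
final: 52.252 2.435

Arc 1: start y=4.800, vy=23.020 → t=4.804, apex=31.296, x_land=30.745, impact vy=-25.018
  bounce: vy ← 0.46·25.018 = 11.508
Arc 2: start y=0.000, vy=11.508 → t=2.302, apex=6.622, x_land=45.475, impact vy=-11.508
  bounce: vy ← 0.46·11.508 = 5.294
Arc 3: start y=0.000, vy=5.294 → t=1.059, apex=1.401, x_land=52.252, impact vy=-5.294
  bounce: vy ← 0.46·5.294 = 2.435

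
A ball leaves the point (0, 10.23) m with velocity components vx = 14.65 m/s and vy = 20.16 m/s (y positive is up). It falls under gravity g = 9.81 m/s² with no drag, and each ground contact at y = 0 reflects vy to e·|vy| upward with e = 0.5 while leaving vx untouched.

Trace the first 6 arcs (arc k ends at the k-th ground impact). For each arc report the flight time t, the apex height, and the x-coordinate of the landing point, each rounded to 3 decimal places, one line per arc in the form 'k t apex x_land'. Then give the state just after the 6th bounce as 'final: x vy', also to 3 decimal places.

1 4.567 30.945 66.903
2 2.512 7.736 103.700
3 1.256 1.934 122.099
4 0.628 0.484 131.298
5 0.314 0.121 135.898
6 0.157 0.030 138.198
final: 138.198 0.385

Arc 1: start y=10.230, vy=20.160 → t=4.567, apex=30.945, x_land=66.903, impact vy=-24.640
  bounce: vy ← 0.5·24.640 = 12.320
Arc 2: start y=0.000, vy=12.320 → t=2.512, apex=7.736, x_land=103.700, impact vy=-12.320
  bounce: vy ← 0.5·12.320 = 6.160
Arc 3: start y=0.000, vy=6.160 → t=1.256, apex=1.934, x_land=122.099, impact vy=-6.160
  bounce: vy ← 0.5·6.160 = 3.080
Arc 4: start y=0.000, vy=3.080 → t=0.628, apex=0.484, x_land=131.298, impact vy=-3.080
  bounce: vy ← 0.5·3.080 = 1.540
Arc 5: start y=0.000, vy=1.540 → t=0.314, apex=0.121, x_land=135.898, impact vy=-1.540
  bounce: vy ← 0.5·1.540 = 0.770
Arc 6: start y=0.000, vy=0.770 → t=0.157, apex=0.030, x_land=138.198, impact vy=-0.770
  bounce: vy ← 0.5·0.770 = 0.385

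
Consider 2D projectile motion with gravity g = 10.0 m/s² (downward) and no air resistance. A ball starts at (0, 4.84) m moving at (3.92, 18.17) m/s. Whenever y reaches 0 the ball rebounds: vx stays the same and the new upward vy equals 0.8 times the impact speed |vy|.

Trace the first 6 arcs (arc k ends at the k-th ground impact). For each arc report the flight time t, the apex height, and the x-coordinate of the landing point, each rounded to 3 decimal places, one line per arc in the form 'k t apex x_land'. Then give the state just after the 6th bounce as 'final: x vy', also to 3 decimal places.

1 3.883 21.347 15.222
2 3.306 13.662 28.182
3 2.645 8.744 38.550
4 2.116 5.596 46.844
5 1.693 3.582 53.479
6 1.354 2.292 58.788
final: 58.788 5.417

Arc 1: start y=4.840, vy=18.170 → t=3.883, apex=21.347, x_land=15.222, impact vy=-20.663
  bounce: vy ← 0.8·20.663 = 16.530
Arc 2: start y=0.000, vy=16.530 → t=3.306, apex=13.662, x_land=28.182, impact vy=-16.530
  bounce: vy ← 0.8·16.530 = 13.224
Arc 3: start y=0.000, vy=13.224 → t=2.645, apex=8.744, x_land=38.550, impact vy=-13.224
  bounce: vy ← 0.8·13.224 = 10.579
Arc 4: start y=0.000, vy=10.579 → t=2.116, apex=5.596, x_land=46.844, impact vy=-10.579
  bounce: vy ← 0.8·10.579 = 8.463
Arc 5: start y=0.000, vy=8.463 → t=1.693, apex=3.582, x_land=53.479, impact vy=-8.463
  bounce: vy ← 0.8·8.463 = 6.771
Arc 6: start y=0.000, vy=6.771 → t=1.354, apex=2.292, x_land=58.788, impact vy=-6.771
  bounce: vy ← 0.8·6.771 = 5.417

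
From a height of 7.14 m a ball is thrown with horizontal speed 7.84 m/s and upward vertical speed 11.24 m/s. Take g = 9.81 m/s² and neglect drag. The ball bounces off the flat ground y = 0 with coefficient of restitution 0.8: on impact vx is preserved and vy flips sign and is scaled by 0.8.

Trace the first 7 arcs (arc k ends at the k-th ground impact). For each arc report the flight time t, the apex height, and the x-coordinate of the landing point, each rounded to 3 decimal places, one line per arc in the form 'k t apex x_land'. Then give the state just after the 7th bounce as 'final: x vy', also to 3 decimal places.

1 2.810 13.579 22.028
2 2.662 8.691 42.899
3 2.130 5.562 59.596
4 1.704 3.560 72.954
5 1.363 2.278 83.640
6 1.090 1.458 92.189
7 0.872 0.933 99.028
final: 99.028 3.423

Arc 1: start y=7.140, vy=11.240 → t=2.810, apex=13.579, x_land=22.028, impact vy=-16.323
  bounce: vy ← 0.8·16.323 = 13.058
Arc 2: start y=0.000, vy=13.058 → t=2.662, apex=8.691, x_land=42.899, impact vy=-13.058
  bounce: vy ← 0.8·13.058 = 10.446
Arc 3: start y=0.000, vy=10.446 → t=2.130, apex=5.562, x_land=59.596, impact vy=-10.446
  bounce: vy ← 0.8·10.446 = 8.357
Arc 4: start y=0.000, vy=8.357 → t=1.704, apex=3.560, x_land=72.954, impact vy=-8.357
  bounce: vy ← 0.8·8.357 = 6.686
Arc 5: start y=0.000, vy=6.686 → t=1.363, apex=2.278, x_land=83.640, impact vy=-6.686
  bounce: vy ← 0.8·6.686 = 5.349
Arc 6: start y=0.000, vy=5.349 → t=1.090, apex=1.458, x_land=92.189, impact vy=-5.349
  bounce: vy ← 0.8·5.349 = 4.279
Arc 7: start y=0.000, vy=4.279 → t=0.872, apex=0.933, x_land=99.028, impact vy=-4.279
  bounce: vy ← 0.8·4.279 = 3.423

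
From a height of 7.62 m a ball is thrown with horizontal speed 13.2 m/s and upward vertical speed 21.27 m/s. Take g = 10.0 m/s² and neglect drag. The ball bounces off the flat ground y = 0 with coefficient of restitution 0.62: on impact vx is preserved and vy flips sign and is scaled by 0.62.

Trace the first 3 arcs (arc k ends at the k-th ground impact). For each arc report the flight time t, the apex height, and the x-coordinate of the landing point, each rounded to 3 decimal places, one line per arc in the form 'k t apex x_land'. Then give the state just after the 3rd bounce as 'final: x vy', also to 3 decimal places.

1 4.586 30.241 60.539
2 3.050 11.625 100.793
3 1.891 4.468 125.750
final: 125.750 5.861

Arc 1: start y=7.620, vy=21.270 → t=4.586, apex=30.241, x_land=60.539, impact vy=-24.593
  bounce: vy ← 0.62·24.593 = 15.248
Arc 2: start y=0.000, vy=15.248 → t=3.050, apex=11.625, x_land=100.793, impact vy=-15.248
  bounce: vy ← 0.62·15.248 = 9.454
Arc 3: start y=0.000, vy=9.454 → t=1.891, apex=4.468, x_land=125.750, impact vy=-9.454
  bounce: vy ← 0.62·9.454 = 5.861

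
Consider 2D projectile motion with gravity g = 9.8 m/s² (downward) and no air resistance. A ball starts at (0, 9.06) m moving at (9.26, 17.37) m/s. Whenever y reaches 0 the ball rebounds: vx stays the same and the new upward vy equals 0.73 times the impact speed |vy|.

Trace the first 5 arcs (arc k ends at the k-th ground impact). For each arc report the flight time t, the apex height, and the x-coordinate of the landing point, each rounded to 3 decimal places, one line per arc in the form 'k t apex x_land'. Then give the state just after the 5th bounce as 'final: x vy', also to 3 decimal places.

1 4.006 24.454 37.099
2 3.262 13.031 67.301
3 2.381 6.944 89.349
4 1.738 3.701 105.444
5 1.269 1.972 117.193
final: 117.193 4.539

Arc 1: start y=9.060, vy=17.370 → t=4.006, apex=24.454, x_land=37.099, impact vy=-21.893
  bounce: vy ← 0.73·21.893 = 15.982
Arc 2: start y=0.000, vy=15.982 → t=3.262, apex=13.031, x_land=67.301, impact vy=-15.982
  bounce: vy ← 0.73·15.982 = 11.667
Arc 3: start y=0.000, vy=11.667 → t=2.381, apex=6.944, x_land=89.349, impact vy=-11.667
  bounce: vy ← 0.73·11.667 = 8.517
Arc 4: start y=0.000, vy=8.517 → t=1.738, apex=3.701, x_land=105.444, impact vy=-8.517
  bounce: vy ← 0.73·8.517 = 6.217
Arc 5: start y=0.000, vy=6.217 → t=1.269, apex=1.972, x_land=117.193, impact vy=-6.217
  bounce: vy ← 0.73·6.217 = 4.539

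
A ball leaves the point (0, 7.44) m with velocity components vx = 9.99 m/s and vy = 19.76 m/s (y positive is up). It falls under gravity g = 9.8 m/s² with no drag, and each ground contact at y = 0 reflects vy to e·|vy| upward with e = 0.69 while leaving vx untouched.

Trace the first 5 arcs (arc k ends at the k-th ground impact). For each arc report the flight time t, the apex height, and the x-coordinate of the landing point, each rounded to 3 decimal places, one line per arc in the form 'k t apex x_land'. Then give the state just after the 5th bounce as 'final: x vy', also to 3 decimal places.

1 4.379 27.361 43.750
2 3.261 13.027 76.327
3 2.250 6.202 98.805
4 1.553 2.953 114.316
5 1.071 1.406 125.017
final: 125.017 3.622

Arc 1: start y=7.440, vy=19.760 → t=4.379, apex=27.361, x_land=43.750, impact vy=-23.158
  bounce: vy ← 0.69·23.158 = 15.979
Arc 2: start y=0.000, vy=15.979 → t=3.261, apex=13.027, x_land=76.327, impact vy=-15.979
  bounce: vy ← 0.69·15.979 = 11.025
Arc 3: start y=0.000, vy=11.025 → t=2.250, apex=6.202, x_land=98.805, impact vy=-11.025
  bounce: vy ← 0.69·11.025 = 7.608
Arc 4: start y=0.000, vy=7.608 → t=1.553, apex=2.953, x_land=114.316, impact vy=-7.608
  bounce: vy ← 0.69·7.608 = 5.249
Arc 5: start y=0.000, vy=5.249 → t=1.071, apex=1.406, x_land=125.017, impact vy=-5.249
  bounce: vy ← 0.69·5.249 = 3.622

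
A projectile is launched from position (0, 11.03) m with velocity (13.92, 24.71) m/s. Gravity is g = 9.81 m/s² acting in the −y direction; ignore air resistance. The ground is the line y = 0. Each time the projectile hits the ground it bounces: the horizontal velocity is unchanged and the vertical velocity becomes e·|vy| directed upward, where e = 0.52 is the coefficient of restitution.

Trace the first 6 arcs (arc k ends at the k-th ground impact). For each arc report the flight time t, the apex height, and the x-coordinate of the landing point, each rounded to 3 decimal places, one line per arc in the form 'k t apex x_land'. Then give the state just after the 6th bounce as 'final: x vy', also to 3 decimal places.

1 5.450 42.150 75.868
2 3.049 11.397 118.306
3 1.585 3.082 140.374
4 0.824 0.833 151.849
5 0.429 0.225 157.816
6 0.223 0.061 160.919
final: 160.919 0.569

Arc 1: start y=11.030, vy=24.710 → t=5.450, apex=42.150, x_land=75.868, impact vy=-28.757
  bounce: vy ← 0.52·28.757 = 14.954
Arc 2: start y=0.000, vy=14.954 → t=3.049, apex=11.397, x_land=118.306, impact vy=-14.954
  bounce: vy ← 0.52·14.954 = 7.776
Arc 3: start y=0.000, vy=7.776 → t=1.585, apex=3.082, x_land=140.374, impact vy=-7.776
  bounce: vy ← 0.52·7.776 = 4.044
Arc 4: start y=0.000, vy=4.044 → t=0.824, apex=0.833, x_land=151.849, impact vy=-4.044
  bounce: vy ← 0.52·4.044 = 2.103
Arc 5: start y=0.000, vy=2.103 → t=0.429, apex=0.225, x_land=157.816, impact vy=-2.103
  bounce: vy ← 0.52·2.103 = 1.093
Arc 6: start y=0.000, vy=1.093 → t=0.223, apex=0.061, x_land=160.919, impact vy=-1.093
  bounce: vy ← 0.52·1.093 = 0.569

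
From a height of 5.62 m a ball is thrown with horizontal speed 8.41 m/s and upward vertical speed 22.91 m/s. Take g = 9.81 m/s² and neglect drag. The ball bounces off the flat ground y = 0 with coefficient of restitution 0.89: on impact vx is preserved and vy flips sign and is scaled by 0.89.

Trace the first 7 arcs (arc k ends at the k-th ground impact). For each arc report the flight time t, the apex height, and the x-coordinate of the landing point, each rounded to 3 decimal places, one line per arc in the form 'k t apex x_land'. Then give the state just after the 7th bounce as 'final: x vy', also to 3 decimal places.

Arc 1: start y=5.620, vy=22.910 → t=4.904, apex=32.372, x_land=41.246, impact vy=-25.202
  bounce: vy ← 0.89·25.202 = 22.430
Arc 2: start y=0.000, vy=22.430 → t=4.573, apex=25.642, x_land=79.703, impact vy=-22.430
  bounce: vy ← 0.89·22.430 = 19.962
Arc 3: start y=0.000, vy=19.962 → t=4.070, apex=20.311, x_land=113.930, impact vy=-19.962
  bounce: vy ← 0.89·19.962 = 17.767
Arc 4: start y=0.000, vy=17.767 → t=3.622, apex=16.088, x_land=144.392, impact vy=-17.767
  bounce: vy ← 0.89·17.767 = 15.812
Arc 5: start y=0.000, vy=15.812 → t=3.224, apex=12.743, x_land=171.503, impact vy=-15.812
  bounce: vy ← 0.89·15.812 = 14.073
Arc 6: start y=0.000, vy=14.073 → t=2.869, apex=10.094, x_land=195.632, impact vy=-14.073
  bounce: vy ← 0.89·14.073 = 12.525
Arc 7: start y=0.000, vy=12.525 → t=2.553, apex=7.995, x_land=217.107, impact vy=-12.525
  bounce: vy ← 0.89·12.525 = 11.147

1 4.904 32.372 41.246
2 4.573 25.642 79.703
3 4.070 20.311 113.930
4 3.622 16.088 144.392
5 3.224 12.743 171.503
6 2.869 10.094 195.632
7 2.553 7.995 217.107
final: 217.107 11.147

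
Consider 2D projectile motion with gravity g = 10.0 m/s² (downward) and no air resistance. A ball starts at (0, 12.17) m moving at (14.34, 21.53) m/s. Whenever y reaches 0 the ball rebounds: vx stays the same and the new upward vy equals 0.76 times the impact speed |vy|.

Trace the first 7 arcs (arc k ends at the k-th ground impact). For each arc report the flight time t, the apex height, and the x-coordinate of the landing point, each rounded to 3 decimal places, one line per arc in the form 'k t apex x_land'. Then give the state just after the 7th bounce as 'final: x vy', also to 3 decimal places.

Arc 1: start y=12.170, vy=21.530 → t=4.812, apex=35.347, x_land=69.002, impact vy=-26.588
  bounce: vy ← 0.76·26.588 = 20.207
Arc 2: start y=0.000, vy=20.207 → t=4.041, apex=20.416, x_land=126.956, impact vy=-20.207
  bounce: vy ← 0.76·20.207 = 15.357
Arc 3: start y=0.000, vy=15.357 → t=3.071, apex=11.793, x_land=171.001, impact vy=-15.357
  bounce: vy ← 0.76·15.357 = 11.672
Arc 4: start y=0.000, vy=11.672 → t=2.334, apex=6.811, x_land=204.475, impact vy=-11.672
  bounce: vy ← 0.76·11.672 = 8.870
Arc 5: start y=0.000, vy=8.870 → t=1.774, apex=3.934, x_land=229.916, impact vy=-8.870
  bounce: vy ← 0.76·8.870 = 6.742
Arc 6: start y=0.000, vy=6.742 → t=1.348, apex=2.272, x_land=249.250, impact vy=-6.742
  bounce: vy ← 0.76·6.742 = 5.124
Arc 7: start y=0.000, vy=5.124 → t=1.025, apex=1.313, x_land=263.945, impact vy=-5.124
  bounce: vy ← 0.76·5.124 = 3.894

1 4.812 35.347 69.002
2 4.041 20.416 126.956
3 3.071 11.793 171.001
4 2.334 6.811 204.475
5 1.774 3.934 229.916
6 1.348 2.272 249.250
7 1.025 1.313 263.945
final: 263.945 3.894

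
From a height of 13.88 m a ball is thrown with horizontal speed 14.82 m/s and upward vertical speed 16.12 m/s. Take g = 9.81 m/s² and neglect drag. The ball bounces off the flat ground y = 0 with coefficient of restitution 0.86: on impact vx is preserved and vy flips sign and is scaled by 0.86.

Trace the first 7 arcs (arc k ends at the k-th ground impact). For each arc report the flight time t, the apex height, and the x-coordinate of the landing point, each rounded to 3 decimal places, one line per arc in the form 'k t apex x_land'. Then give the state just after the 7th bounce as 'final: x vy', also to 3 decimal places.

Arc 1: start y=13.880, vy=16.120 → t=3.995, apex=27.124, x_land=59.203, impact vy=-23.069
  bounce: vy ← 0.86·23.069 = 19.839
Arc 2: start y=0.000, vy=19.839 → t=4.045, apex=20.061, x_land=119.146, impact vy=-19.839
  bounce: vy ← 0.86·19.839 = 17.062
Arc 3: start y=0.000, vy=17.062 → t=3.478, apex=14.837, x_land=170.697, impact vy=-17.062
  bounce: vy ← 0.86·17.062 = 14.673
Arc 4: start y=0.000, vy=14.673 → t=2.991, apex=10.974, x_land=215.030, impact vy=-14.673
  bounce: vy ← 0.86·14.673 = 12.619
Arc 5: start y=0.000, vy=12.619 → t=2.573, apex=8.116, x_land=253.157, impact vy=-12.619
  bounce: vy ← 0.86·12.619 = 10.852
Arc 6: start y=0.000, vy=10.852 → t=2.212, apex=6.003, x_land=285.946, impact vy=-10.852
  bounce: vy ← 0.86·10.852 = 9.333
Arc 7: start y=0.000, vy=9.333 → t=1.903, apex=4.440, x_land=314.145, impact vy=-9.333
  bounce: vy ← 0.86·9.333 = 8.026

1 3.995 27.124 59.203
2 4.045 20.061 119.146
3 3.478 14.837 170.697
4 2.991 10.974 215.030
5 2.573 8.116 253.157
6 2.212 6.003 285.946
7 1.903 4.440 314.145
final: 314.145 8.026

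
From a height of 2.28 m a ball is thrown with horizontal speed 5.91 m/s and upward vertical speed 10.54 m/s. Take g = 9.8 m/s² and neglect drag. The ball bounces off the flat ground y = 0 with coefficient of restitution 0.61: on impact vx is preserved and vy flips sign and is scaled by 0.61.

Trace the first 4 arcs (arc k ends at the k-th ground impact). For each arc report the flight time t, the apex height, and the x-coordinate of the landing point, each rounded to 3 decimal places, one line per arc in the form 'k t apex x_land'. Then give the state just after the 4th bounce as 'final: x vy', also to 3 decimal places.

Arc 1: start y=2.280, vy=10.540 → t=2.349, apex=7.948, x_land=13.883, impact vy=-12.481
  bounce: vy ← 0.61·12.481 = 7.614
Arc 2: start y=0.000, vy=7.614 → t=1.554, apex=2.957, x_land=23.066, impact vy=-7.614
  bounce: vy ← 0.61·7.614 = 4.644
Arc 3: start y=0.000, vy=4.644 → t=0.948, apex=1.100, x_land=28.668, impact vy=-4.644
  bounce: vy ← 0.61·4.644 = 2.833
Arc 4: start y=0.000, vy=2.833 → t=0.578, apex=0.409, x_land=32.084, impact vy=-2.833
  bounce: vy ← 0.61·2.833 = 1.728

1 2.349 7.948 13.883
2 1.554 2.957 23.066
3 0.948 1.100 28.668
4 0.578 0.409 32.084
final: 32.084 1.728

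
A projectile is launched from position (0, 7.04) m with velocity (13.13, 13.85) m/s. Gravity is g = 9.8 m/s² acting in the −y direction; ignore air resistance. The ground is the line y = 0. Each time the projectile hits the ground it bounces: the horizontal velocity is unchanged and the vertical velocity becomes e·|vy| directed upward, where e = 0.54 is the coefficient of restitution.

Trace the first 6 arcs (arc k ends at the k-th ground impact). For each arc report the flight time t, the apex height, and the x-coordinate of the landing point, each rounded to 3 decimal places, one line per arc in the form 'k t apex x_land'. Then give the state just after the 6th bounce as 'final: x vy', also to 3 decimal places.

1 3.266 16.827 42.888
2 2.001 4.907 69.166
3 1.081 1.431 83.356
4 0.584 0.417 91.018
5 0.315 0.122 95.156
6 0.170 0.035 97.391
final: 97.391 0.450

Arc 1: start y=7.040, vy=13.850 → t=3.266, apex=16.827, x_land=42.888, impact vy=-18.161
  bounce: vy ← 0.54·18.161 = 9.807
Arc 2: start y=0.000, vy=9.807 → t=2.001, apex=4.907, x_land=69.166, impact vy=-9.807
  bounce: vy ← 0.54·9.807 = 5.296
Arc 3: start y=0.000, vy=5.296 → t=1.081, apex=1.431, x_land=83.356, impact vy=-5.296
  bounce: vy ← 0.54·5.296 = 2.860
Arc 4: start y=0.000, vy=2.860 → t=0.584, apex=0.417, x_land=91.018, impact vy=-2.860
  bounce: vy ← 0.54·2.860 = 1.544
Arc 5: start y=0.000, vy=1.544 → t=0.315, apex=0.122, x_land=95.156, impact vy=-1.544
  bounce: vy ← 0.54·1.544 = 0.834
Arc 6: start y=0.000, vy=0.834 → t=0.170, apex=0.035, x_land=97.391, impact vy=-0.834
  bounce: vy ← 0.54·0.834 = 0.450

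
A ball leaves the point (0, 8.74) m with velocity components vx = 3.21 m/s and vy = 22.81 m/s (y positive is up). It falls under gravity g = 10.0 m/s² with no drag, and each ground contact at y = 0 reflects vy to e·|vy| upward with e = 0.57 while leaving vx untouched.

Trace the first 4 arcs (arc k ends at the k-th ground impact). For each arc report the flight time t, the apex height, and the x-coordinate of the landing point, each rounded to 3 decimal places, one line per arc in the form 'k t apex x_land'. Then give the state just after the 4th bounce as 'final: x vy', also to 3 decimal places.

Arc 1: start y=8.740, vy=22.810 → t=4.917, apex=34.755, x_land=15.785, impact vy=-26.365
  bounce: vy ← 0.57·26.365 = 15.028
Arc 2: start y=0.000, vy=15.028 → t=3.006, apex=11.292, x_land=25.433, impact vy=-15.028
  bounce: vy ← 0.57·15.028 = 8.566
Arc 3: start y=0.000, vy=8.566 → t=1.713, apex=3.669, x_land=30.932, impact vy=-8.566
  bounce: vy ← 0.57·8.566 = 4.883
Arc 4: start y=0.000, vy=4.883 → t=0.977, apex=1.192, x_land=34.067, impact vy=-4.883
  bounce: vy ← 0.57·4.883 = 2.783

1 4.917 34.755 15.785
2 3.006 11.292 25.433
3 1.713 3.669 30.932
4 0.977 1.192 34.067
final: 34.067 2.783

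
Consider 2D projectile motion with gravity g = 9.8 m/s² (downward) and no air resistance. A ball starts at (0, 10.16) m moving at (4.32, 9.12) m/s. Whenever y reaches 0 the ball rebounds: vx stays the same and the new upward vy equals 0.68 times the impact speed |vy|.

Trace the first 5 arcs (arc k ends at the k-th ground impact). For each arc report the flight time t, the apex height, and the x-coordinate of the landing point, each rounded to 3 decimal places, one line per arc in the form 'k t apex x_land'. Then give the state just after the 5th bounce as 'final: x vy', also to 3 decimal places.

Arc 1: start y=10.160, vy=9.120 → t=2.645, apex=14.404, x_land=11.427, impact vy=-16.802
  bounce: vy ← 0.68·16.802 = 11.425
Arc 2: start y=0.000, vy=11.425 → t=2.332, apex=6.660, x_land=21.500, impact vy=-11.425
  bounce: vy ← 0.68·11.425 = 7.769
Arc 3: start y=0.000, vy=7.769 → t=1.586, apex=3.080, x_land=28.350, impact vy=-7.769
  bounce: vy ← 0.68·7.769 = 5.283
Arc 4: start y=0.000, vy=5.283 → t=1.078, apex=1.424, x_land=33.007, impact vy=-5.283
  bounce: vy ← 0.68·5.283 = 3.593
Arc 5: start y=0.000, vy=3.593 → t=0.733, apex=0.658, x_land=36.175, impact vy=-3.593
  bounce: vy ← 0.68·3.593 = 2.443

1 2.645 14.404 11.427
2 2.332 6.660 21.500
3 1.586 3.080 28.350
4 1.078 1.424 33.007
5 0.733 0.658 36.175
final: 36.175 2.443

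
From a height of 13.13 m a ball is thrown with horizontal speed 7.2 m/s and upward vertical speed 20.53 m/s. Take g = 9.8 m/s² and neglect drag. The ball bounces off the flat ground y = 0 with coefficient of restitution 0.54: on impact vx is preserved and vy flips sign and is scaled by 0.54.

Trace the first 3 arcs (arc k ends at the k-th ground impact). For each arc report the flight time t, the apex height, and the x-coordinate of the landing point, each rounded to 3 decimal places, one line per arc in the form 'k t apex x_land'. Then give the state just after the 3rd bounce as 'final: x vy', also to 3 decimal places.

Arc 1: start y=13.130, vy=20.530 → t=4.754, apex=34.634, x_land=34.225, impact vy=-26.054
  bounce: vy ← 0.54·26.054 = 14.069
Arc 2: start y=0.000, vy=14.069 → t=2.871, apex=10.099, x_land=54.899, impact vy=-14.069
  bounce: vy ← 0.54·14.069 = 7.597
Arc 3: start y=0.000, vy=7.597 → t=1.550, apex=2.945, x_land=66.062, impact vy=-7.597
  bounce: vy ← 0.54·7.597 = 4.103

1 4.754 34.634 34.225
2 2.871 10.099 54.899
3 1.550 2.945 66.062
final: 66.062 4.103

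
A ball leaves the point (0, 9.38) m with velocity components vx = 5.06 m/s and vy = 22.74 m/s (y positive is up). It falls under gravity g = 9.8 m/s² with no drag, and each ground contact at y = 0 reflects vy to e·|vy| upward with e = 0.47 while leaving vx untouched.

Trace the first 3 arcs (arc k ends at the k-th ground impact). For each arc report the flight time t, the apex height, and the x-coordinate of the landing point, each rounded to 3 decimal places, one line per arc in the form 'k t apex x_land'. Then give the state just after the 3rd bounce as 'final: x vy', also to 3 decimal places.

1 5.022 35.763 25.411
2 2.539 7.900 38.261
3 1.194 1.745 44.301
final: 44.301 2.749

Arc 1: start y=9.380, vy=22.740 → t=5.022, apex=35.763, x_land=25.411, impact vy=-26.476
  bounce: vy ← 0.47·26.476 = 12.444
Arc 2: start y=0.000, vy=12.444 → t=2.539, apex=7.900, x_land=38.261, impact vy=-12.444
  bounce: vy ← 0.47·12.444 = 5.848
Arc 3: start y=0.000, vy=5.848 → t=1.194, apex=1.745, x_land=44.301, impact vy=-5.848
  bounce: vy ← 0.47·5.848 = 2.749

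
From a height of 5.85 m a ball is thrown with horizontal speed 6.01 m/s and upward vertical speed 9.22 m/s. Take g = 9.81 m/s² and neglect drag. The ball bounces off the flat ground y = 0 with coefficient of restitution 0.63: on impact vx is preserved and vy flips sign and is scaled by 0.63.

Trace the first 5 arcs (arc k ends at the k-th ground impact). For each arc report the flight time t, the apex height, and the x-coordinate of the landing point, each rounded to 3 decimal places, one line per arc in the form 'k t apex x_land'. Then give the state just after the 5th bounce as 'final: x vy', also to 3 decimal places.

Arc 1: start y=5.850, vy=9.220 → t=2.381, apex=10.183, x_land=14.308, impact vy=-14.135
  bounce: vy ← 0.63·14.135 = 8.905
Arc 2: start y=0.000, vy=8.905 → t=1.815, apex=4.042, x_land=25.219, impact vy=-8.905
  bounce: vy ← 0.63·8.905 = 5.610
Arc 3: start y=0.000, vy=5.610 → t=1.144, apex=1.604, x_land=32.093, impact vy=-5.610
  bounce: vy ← 0.63·5.610 = 3.534
Arc 4: start y=0.000, vy=3.534 → t=0.721, apex=0.637, x_land=36.423, impact vy=-3.534
  bounce: vy ← 0.63·3.534 = 2.227
Arc 5: start y=0.000, vy=2.227 → t=0.454, apex=0.253, x_land=39.151, impact vy=-2.227
  bounce: vy ← 0.63·2.227 = 1.403

1 2.381 10.183 14.308
2 1.815 4.042 25.219
3 1.144 1.604 32.093
4 0.721 0.637 36.423
5 0.454 0.253 39.151
final: 39.151 1.403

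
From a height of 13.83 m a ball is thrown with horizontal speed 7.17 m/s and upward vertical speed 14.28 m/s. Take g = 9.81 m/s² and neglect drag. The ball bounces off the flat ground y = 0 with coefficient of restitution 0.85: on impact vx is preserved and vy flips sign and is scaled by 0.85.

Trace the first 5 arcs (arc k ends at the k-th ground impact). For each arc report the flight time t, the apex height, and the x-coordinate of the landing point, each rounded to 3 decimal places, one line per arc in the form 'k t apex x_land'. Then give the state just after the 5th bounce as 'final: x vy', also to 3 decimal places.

Arc 1: start y=13.830, vy=14.280 → t=3.678, apex=24.223, x_land=26.371, impact vy=-21.801
  bounce: vy ← 0.85·21.801 = 18.530
Arc 2: start y=0.000, vy=18.530 → t=3.778, apex=17.501, x_land=53.458, impact vy=-18.530
  bounce: vy ← 0.85·18.530 = 15.751
Arc 3: start y=0.000, vy=15.751 → t=3.211, apex=12.645, x_land=76.482, impact vy=-15.751
  bounce: vy ← 0.85·15.751 = 13.388
Arc 4: start y=0.000, vy=13.388 → t=2.730, apex=9.136, x_land=96.053, impact vy=-13.388
  bounce: vy ← 0.85·13.388 = 11.380
Arc 5: start y=0.000, vy=11.380 → t=2.320, apex=6.601, x_land=112.688, impact vy=-11.380
  bounce: vy ← 0.85·11.380 = 9.673

1 3.678 24.223 26.371
2 3.778 17.501 53.458
3 3.211 12.645 76.482
4 2.730 9.136 96.053
5 2.320 6.601 112.688
final: 112.688 9.673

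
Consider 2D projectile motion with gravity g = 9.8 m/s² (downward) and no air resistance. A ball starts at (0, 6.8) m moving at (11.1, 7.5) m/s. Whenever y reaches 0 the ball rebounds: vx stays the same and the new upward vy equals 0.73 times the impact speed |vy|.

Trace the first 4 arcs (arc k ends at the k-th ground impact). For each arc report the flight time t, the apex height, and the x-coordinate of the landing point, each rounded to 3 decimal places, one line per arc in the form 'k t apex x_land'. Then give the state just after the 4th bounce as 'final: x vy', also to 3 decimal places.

Arc 1: start y=6.800, vy=7.500 → t=2.170, apex=9.670, x_land=24.088, impact vy=-13.767
  bounce: vy ← 0.73·13.767 = 10.050
Arc 2: start y=0.000, vy=10.050 → t=2.051, apex=5.153, x_land=46.854, impact vy=-10.050
  bounce: vy ← 0.73·10.050 = 7.336
Arc 3: start y=0.000, vy=7.336 → t=1.497, apex=2.746, x_land=63.473, impact vy=-7.336
  bounce: vy ← 0.73·7.336 = 5.356
Arc 4: start y=0.000, vy=5.356 → t=1.093, apex=1.463, x_land=75.606, impact vy=-5.356
  bounce: vy ← 0.73·5.356 = 3.910

1 2.170 9.670 24.088
2 2.051 5.153 46.854
3 1.497 2.746 63.473
4 1.093 1.463 75.606
final: 75.606 3.910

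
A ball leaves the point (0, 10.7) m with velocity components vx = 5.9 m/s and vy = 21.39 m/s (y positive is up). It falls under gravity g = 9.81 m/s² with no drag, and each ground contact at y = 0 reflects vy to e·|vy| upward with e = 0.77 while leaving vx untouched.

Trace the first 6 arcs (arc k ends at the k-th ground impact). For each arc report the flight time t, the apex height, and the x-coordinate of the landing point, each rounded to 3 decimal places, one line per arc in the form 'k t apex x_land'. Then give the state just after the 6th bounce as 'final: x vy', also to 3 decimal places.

Arc 1: start y=10.700, vy=21.390 → t=4.814, apex=34.020, x_land=28.403, impact vy=-25.835
  bounce: vy ← 0.77·25.835 = 19.893
Arc 2: start y=0.000, vy=19.893 → t=4.056, apex=20.170, x_land=52.331, impact vy=-19.893
  bounce: vy ← 0.77·19.893 = 15.318
Arc 3: start y=0.000, vy=15.318 → t=3.123, apex=11.959, x_land=70.756, impact vy=-15.318
  bounce: vy ← 0.77·15.318 = 11.795
Arc 4: start y=0.000, vy=11.795 → t=2.405, apex=7.090, x_land=84.944, impact vy=-11.795
  bounce: vy ← 0.77·11.795 = 9.082
Arc 5: start y=0.000, vy=9.082 → t=1.852, apex=4.204, x_land=95.868, impact vy=-9.082
  bounce: vy ← 0.77·9.082 = 6.993
Arc 6: start y=0.000, vy=6.993 → t=1.426, apex=2.493, x_land=104.280, impact vy=-6.993
  bounce: vy ← 0.77·6.993 = 5.385

1 4.814 34.020 28.403
2 4.056 20.170 52.331
3 3.123 11.959 70.756
4 2.405 7.090 84.944
5 1.852 4.204 95.868
6 1.426 2.493 104.280
final: 104.280 5.385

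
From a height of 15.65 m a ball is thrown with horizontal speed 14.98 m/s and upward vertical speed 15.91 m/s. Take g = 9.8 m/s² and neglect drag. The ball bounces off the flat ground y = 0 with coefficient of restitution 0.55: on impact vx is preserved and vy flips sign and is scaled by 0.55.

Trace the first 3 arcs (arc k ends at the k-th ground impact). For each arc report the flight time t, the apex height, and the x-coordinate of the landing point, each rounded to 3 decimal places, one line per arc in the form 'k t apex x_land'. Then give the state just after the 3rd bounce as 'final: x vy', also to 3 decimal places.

1 4.038 28.565 60.488
2 2.656 8.641 100.273
3 1.461 2.614 122.155
final: 122.155 3.937

Arc 1: start y=15.650, vy=15.910 → t=4.038, apex=28.565, x_land=60.488, impact vy=-23.662
  bounce: vy ← 0.55·23.662 = 13.014
Arc 2: start y=0.000, vy=13.014 → t=2.656, apex=8.641, x_land=100.273, impact vy=-13.014
  bounce: vy ← 0.55·13.014 = 7.158
Arc 3: start y=0.000, vy=7.158 → t=1.461, apex=2.614, x_land=122.155, impact vy=-7.158
  bounce: vy ← 0.55·7.158 = 3.937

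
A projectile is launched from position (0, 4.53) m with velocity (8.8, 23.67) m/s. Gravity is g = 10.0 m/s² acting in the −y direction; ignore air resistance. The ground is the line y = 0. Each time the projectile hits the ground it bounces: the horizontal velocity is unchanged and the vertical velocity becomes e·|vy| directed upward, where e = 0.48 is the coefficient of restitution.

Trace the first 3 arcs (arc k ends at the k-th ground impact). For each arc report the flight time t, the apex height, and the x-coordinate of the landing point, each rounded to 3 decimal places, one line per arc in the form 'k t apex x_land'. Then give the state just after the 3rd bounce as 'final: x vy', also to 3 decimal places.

1 4.918 32.543 43.280
2 2.449 7.498 64.833
3 1.176 1.728 75.178
final: 75.178 2.821

Arc 1: start y=4.530, vy=23.670 → t=4.918, apex=32.543, x_land=43.280, impact vy=-25.512
  bounce: vy ← 0.48·25.512 = 12.246
Arc 2: start y=0.000, vy=12.246 → t=2.449, apex=7.498, x_land=64.833, impact vy=-12.246
  bounce: vy ← 0.48·12.246 = 5.878
Arc 3: start y=0.000, vy=5.878 → t=1.176, apex=1.728, x_land=75.178, impact vy=-5.878
  bounce: vy ← 0.48·5.878 = 2.821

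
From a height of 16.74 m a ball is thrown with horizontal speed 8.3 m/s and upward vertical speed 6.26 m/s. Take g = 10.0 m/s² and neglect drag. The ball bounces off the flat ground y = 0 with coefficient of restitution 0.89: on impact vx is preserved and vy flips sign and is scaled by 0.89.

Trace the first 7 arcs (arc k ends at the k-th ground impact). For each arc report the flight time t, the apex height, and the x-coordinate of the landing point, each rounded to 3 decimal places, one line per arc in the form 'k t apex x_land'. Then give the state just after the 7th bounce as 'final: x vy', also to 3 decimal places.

Arc 1: start y=16.740, vy=6.260 → t=2.560, apex=18.699, x_land=21.247, impact vy=-19.339
  bounce: vy ← 0.89·19.339 = 17.211
Arc 2: start y=0.000, vy=17.211 → t=3.442, apex=14.812, x_land=49.818, impact vy=-17.211
  bounce: vy ← 0.89·17.211 = 15.318
Arc 3: start y=0.000, vy=15.318 → t=3.064, apex=11.732, x_land=75.246, impact vy=-15.318
  bounce: vy ← 0.89·15.318 = 13.633
Arc 4: start y=0.000, vy=13.633 → t=2.727, apex=9.293, x_land=97.877, impact vy=-13.633
  bounce: vy ← 0.89·13.633 = 12.134
Arc 5: start y=0.000, vy=12.134 → t=2.427, apex=7.361, x_land=118.019, impact vy=-12.134
  bounce: vy ← 0.89·12.134 = 10.799
Arc 6: start y=0.000, vy=10.799 → t=2.160, apex=5.831, x_land=135.945, impact vy=-10.799
  bounce: vy ← 0.89·10.799 = 9.611
Arc 7: start y=0.000, vy=9.611 → t=1.922, apex=4.619, x_land=151.900, impact vy=-9.611
  bounce: vy ← 0.89·9.611 = 8.554

1 2.560 18.699 21.247
2 3.442 14.812 49.818
3 3.064 11.732 75.246
4 2.727 9.293 97.877
5 2.427 7.361 118.019
6 2.160 5.831 135.945
7 1.922 4.619 151.900
final: 151.900 8.554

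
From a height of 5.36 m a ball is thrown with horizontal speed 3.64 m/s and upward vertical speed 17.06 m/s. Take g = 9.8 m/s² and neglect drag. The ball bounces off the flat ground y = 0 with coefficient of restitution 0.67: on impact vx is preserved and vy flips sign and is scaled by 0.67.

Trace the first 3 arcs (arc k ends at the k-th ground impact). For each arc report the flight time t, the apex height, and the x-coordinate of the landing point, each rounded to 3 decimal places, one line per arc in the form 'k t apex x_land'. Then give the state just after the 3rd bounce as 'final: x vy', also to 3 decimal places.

Arc 1: start y=5.360, vy=17.060 → t=3.772, apex=20.209, x_land=13.729, impact vy=-19.902
  bounce: vy ← 0.67·19.902 = 13.335
Arc 2: start y=0.000, vy=13.335 → t=2.721, apex=9.072, x_land=23.634, impact vy=-13.335
  bounce: vy ← 0.67·13.335 = 8.934
Arc 3: start y=0.000, vy=8.934 → t=1.823, apex=4.072, x_land=30.271, impact vy=-8.934
  bounce: vy ← 0.67·8.934 = 5.986

1 3.772 20.209 13.729
2 2.721 9.072 23.634
3 1.823 4.072 30.271
final: 30.271 5.986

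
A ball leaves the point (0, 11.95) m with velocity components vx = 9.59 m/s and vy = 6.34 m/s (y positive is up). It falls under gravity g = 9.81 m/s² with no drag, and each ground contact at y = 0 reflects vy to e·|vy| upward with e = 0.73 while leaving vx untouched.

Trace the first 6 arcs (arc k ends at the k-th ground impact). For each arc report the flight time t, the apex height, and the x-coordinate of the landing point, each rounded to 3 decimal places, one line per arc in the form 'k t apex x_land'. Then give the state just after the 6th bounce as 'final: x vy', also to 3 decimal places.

Arc 1: start y=11.950, vy=6.340 → t=2.336, apex=13.999, x_land=22.399, impact vy=-16.573
  bounce: vy ← 0.73·16.573 = 12.098
Arc 2: start y=0.000, vy=12.098 → t=2.466, apex=7.460, x_land=46.052, impact vy=-12.098
  bounce: vy ← 0.73·12.098 = 8.832
Arc 3: start y=0.000, vy=8.832 → t=1.801, apex=3.975, x_land=63.319, impact vy=-8.832
  bounce: vy ← 0.73·8.832 = 6.447
Arc 4: start y=0.000, vy=6.447 → t=1.314, apex=2.118, x_land=75.924, impact vy=-6.447
  bounce: vy ← 0.73·6.447 = 4.706
Arc 5: start y=0.000, vy=4.706 → t=0.960, apex=1.129, x_land=85.126, impact vy=-4.706
  bounce: vy ← 0.73·4.706 = 3.436
Arc 6: start y=0.000, vy=3.436 → t=0.700, apex=0.602, x_land=91.843, impact vy=-3.436
  bounce: vy ← 0.73·3.436 = 2.508

1 2.336 13.999 22.399
2 2.466 7.460 46.052
3 1.801 3.975 63.319
4 1.314 2.118 75.924
5 0.960 1.129 85.126
6 0.700 0.602 91.843
final: 91.843 2.508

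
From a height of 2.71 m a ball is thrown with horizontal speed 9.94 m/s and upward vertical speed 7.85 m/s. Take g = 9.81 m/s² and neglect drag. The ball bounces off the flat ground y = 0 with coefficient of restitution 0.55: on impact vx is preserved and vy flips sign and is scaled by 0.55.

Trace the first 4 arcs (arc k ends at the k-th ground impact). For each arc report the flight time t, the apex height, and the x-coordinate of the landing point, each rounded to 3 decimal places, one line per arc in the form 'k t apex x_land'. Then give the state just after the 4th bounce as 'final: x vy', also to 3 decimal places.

Arc 1: start y=2.710, vy=7.850 → t=1.892, apex=5.851, x_land=18.810, impact vy=-10.714
  bounce: vy ← 0.55·10.714 = 5.893
Arc 2: start y=0.000, vy=5.893 → t=1.201, apex=1.770, x_land=30.752, impact vy=-5.893
  bounce: vy ← 0.55·5.893 = 3.241
Arc 3: start y=0.000, vy=3.241 → t=0.661, apex=0.535, x_land=37.320, impact vy=-3.241
  bounce: vy ← 0.55·3.241 = 1.783
Arc 4: start y=0.000, vy=1.783 → t=0.363, apex=0.162, x_land=40.932, impact vy=-1.783
  bounce: vy ← 0.55·1.783 = 0.980

1 1.892 5.851 18.810
2 1.201 1.770 30.752
3 0.661 0.535 37.320
4 0.363 0.162 40.932
final: 40.932 0.980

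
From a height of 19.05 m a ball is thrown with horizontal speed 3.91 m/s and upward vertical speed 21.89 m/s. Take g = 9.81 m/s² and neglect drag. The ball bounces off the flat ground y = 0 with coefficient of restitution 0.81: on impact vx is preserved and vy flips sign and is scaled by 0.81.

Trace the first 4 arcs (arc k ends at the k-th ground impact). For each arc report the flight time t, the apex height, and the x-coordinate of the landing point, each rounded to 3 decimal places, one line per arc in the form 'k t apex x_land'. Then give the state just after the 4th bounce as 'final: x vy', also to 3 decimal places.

1 5.208 43.473 20.365
2 4.823 28.522 39.222
3 3.907 18.714 54.497
4 3.164 12.278 66.869
final: 66.869 12.572

Arc 1: start y=19.050, vy=21.890 → t=5.208, apex=43.473, x_land=20.365, impact vy=-29.205
  bounce: vy ← 0.81·29.205 = 23.656
Arc 2: start y=0.000, vy=23.656 → t=4.823, apex=28.522, x_land=39.222, impact vy=-23.656
  bounce: vy ← 0.81·23.656 = 19.161
Arc 3: start y=0.000, vy=19.161 → t=3.907, apex=18.714, x_land=54.497, impact vy=-19.161
  bounce: vy ← 0.81·19.161 = 15.521
Arc 4: start y=0.000, vy=15.521 → t=3.164, apex=12.278, x_land=66.869, impact vy=-15.521
  bounce: vy ← 0.81·15.521 = 12.572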